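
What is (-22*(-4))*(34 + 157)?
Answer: 16808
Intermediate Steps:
(-22*(-4))*(34 + 157) = 88*191 = 16808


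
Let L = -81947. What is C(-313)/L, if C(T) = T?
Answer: 313/81947 ≈ 0.0038195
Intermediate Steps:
C(-313)/L = -313/(-81947) = -313*(-1/81947) = 313/81947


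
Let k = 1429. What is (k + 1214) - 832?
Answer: 1811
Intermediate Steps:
(k + 1214) - 832 = (1429 + 1214) - 832 = 2643 - 832 = 1811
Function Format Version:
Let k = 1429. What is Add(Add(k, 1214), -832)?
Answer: 1811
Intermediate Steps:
Add(Add(k, 1214), -832) = Add(Add(1429, 1214), -832) = Add(2643, -832) = 1811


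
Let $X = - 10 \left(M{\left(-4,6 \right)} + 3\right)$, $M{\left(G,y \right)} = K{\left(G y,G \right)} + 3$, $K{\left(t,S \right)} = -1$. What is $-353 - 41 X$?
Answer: $1697$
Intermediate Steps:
$M{\left(G,y \right)} = 2$ ($M{\left(G,y \right)} = -1 + 3 = 2$)
$X = -50$ ($X = - 10 \left(2 + 3\right) = \left(-10\right) 5 = -50$)
$-353 - 41 X = -353 - -2050 = -353 + 2050 = 1697$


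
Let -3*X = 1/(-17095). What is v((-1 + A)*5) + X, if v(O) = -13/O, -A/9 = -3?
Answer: -2051/20514 ≈ -0.099980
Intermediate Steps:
A = 27 (A = -9*(-3) = 27)
X = 1/51285 (X = -⅓/(-17095) = -⅓*(-1/17095) = 1/51285 ≈ 1.9499e-5)
v((-1 + A)*5) + X = -13*1/(5*(-1 + 27)) + 1/51285 = -13/(26*5) + 1/51285 = -13/130 + 1/51285 = -13*1/130 + 1/51285 = -⅒ + 1/51285 = -2051/20514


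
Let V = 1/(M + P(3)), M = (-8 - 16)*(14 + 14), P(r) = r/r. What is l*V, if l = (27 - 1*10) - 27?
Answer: 10/671 ≈ 0.014903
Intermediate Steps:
P(r) = 1
M = -672 (M = -24*28 = -672)
l = -10 (l = (27 - 10) - 27 = 17 - 27 = -10)
V = -1/671 (V = 1/(-672 + 1) = 1/(-671) = -1/671 ≈ -0.0014903)
l*V = -10*(-1/671) = 10/671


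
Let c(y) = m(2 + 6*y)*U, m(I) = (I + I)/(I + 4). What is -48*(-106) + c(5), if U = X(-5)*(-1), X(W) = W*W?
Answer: 45392/9 ≈ 5043.6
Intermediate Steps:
X(W) = W**2
m(I) = 2*I/(4 + I) (m(I) = (2*I)/(4 + I) = 2*I/(4 + I))
U = -25 (U = (-5)**2*(-1) = 25*(-1) = -25)
c(y) = -50*(2 + 6*y)/(6 + 6*y) (c(y) = (2*(2 + 6*y)/(4 + (2 + 6*y)))*(-25) = (2*(2 + 6*y)/(6 + 6*y))*(-25) = -50*(2 + 6*y)/(6 + 6*y))
-48*(-106) + c(5) = -48*(-106) + 50*(-1 - 3*5)/(3*(1 + 5)) = 5088 + (50/3)*(-1 - 15)/6 = 5088 + (50/3)*(1/6)*(-16) = 5088 - 400/9 = 45392/9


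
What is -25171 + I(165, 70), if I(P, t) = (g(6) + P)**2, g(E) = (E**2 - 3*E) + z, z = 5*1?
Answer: 10173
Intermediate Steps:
z = 5
g(E) = 5 + E**2 - 3*E (g(E) = (E**2 - 3*E) + 5 = 5 + E**2 - 3*E)
I(P, t) = (23 + P)**2 (I(P, t) = ((5 + 6**2 - 3*6) + P)**2 = ((5 + 36 - 18) + P)**2 = (23 + P)**2)
-25171 + I(165, 70) = -25171 + (23 + 165)**2 = -25171 + 188**2 = -25171 + 35344 = 10173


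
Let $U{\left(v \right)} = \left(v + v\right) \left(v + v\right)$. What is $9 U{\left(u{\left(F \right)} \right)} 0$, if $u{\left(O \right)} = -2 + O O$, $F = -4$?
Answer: $0$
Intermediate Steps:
$u{\left(O \right)} = -2 + O^{2}$
$U{\left(v \right)} = 4 v^{2}$ ($U{\left(v \right)} = 2 v 2 v = 4 v^{2}$)
$9 U{\left(u{\left(F \right)} \right)} 0 = 9 \cdot 4 \left(-2 + \left(-4\right)^{2}\right)^{2} \cdot 0 = 9 \cdot 4 \left(-2 + 16\right)^{2} \cdot 0 = 9 \cdot 4 \cdot 14^{2} \cdot 0 = 9 \cdot 4 \cdot 196 \cdot 0 = 9 \cdot 784 \cdot 0 = 7056 \cdot 0 = 0$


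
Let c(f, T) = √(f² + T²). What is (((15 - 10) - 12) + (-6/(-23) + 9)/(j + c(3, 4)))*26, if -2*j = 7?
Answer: -494/23 ≈ -21.478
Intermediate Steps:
j = -7/2 (j = -½*7 = -7/2 ≈ -3.5000)
c(f, T) = √(T² + f²)
(((15 - 10) - 12) + (-6/(-23) + 9)/(j + c(3, 4)))*26 = (((15 - 10) - 12) + (-6/(-23) + 9)/(-7/2 + √(4² + 3²)))*26 = ((5 - 12) + (-6*(-1/23) + 9)/(-7/2 + √(16 + 9)))*26 = (-7 + (6/23 + 9)/(-7/2 + √25))*26 = (-7 + 213/(23*(-7/2 + 5)))*26 = (-7 + 213/(23*(3/2)))*26 = (-7 + (213/23)*(⅔))*26 = (-7 + 142/23)*26 = -19/23*26 = -494/23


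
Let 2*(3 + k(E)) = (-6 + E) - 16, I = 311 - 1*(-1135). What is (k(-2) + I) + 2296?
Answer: 3727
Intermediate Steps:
I = 1446 (I = 311 + 1135 = 1446)
k(E) = -14 + E/2 (k(E) = -3 + ((-6 + E) - 16)/2 = -3 + (-22 + E)/2 = -3 + (-11 + E/2) = -14 + E/2)
(k(-2) + I) + 2296 = ((-14 + (½)*(-2)) + 1446) + 2296 = ((-14 - 1) + 1446) + 2296 = (-15 + 1446) + 2296 = 1431 + 2296 = 3727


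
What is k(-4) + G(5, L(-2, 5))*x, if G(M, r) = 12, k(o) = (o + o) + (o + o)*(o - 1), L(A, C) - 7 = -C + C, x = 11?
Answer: 164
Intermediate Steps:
L(A, C) = 7 (L(A, C) = 7 + (-C + C) = 7 + 0 = 7)
k(o) = 2*o + 2*o*(-1 + o) (k(o) = 2*o + (2*o)*(-1 + o) = 2*o + 2*o*(-1 + o))
k(-4) + G(5, L(-2, 5))*x = 2*(-4)**2 + 12*11 = 2*16 + 132 = 32 + 132 = 164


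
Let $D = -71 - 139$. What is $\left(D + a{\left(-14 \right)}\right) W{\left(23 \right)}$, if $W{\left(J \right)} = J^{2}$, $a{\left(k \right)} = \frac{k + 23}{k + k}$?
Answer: $- \frac{3115281}{28} \approx -1.1126 \cdot 10^{5}$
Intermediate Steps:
$D = -210$
$a{\left(k \right)} = \frac{23 + k}{2 k}$
$\left(D + a{\left(-14 \right)}\right) W{\left(23 \right)} = \left(-210 + \frac{23 - 14}{2 \left(-14\right)}\right) 23^{2} = \left(-210 + \frac{1}{2} \left(- \frac{1}{14}\right) 9\right) 529 = \left(-210 - \frac{9}{28}\right) 529 = \left(- \frac{5889}{28}\right) 529 = - \frac{3115281}{28}$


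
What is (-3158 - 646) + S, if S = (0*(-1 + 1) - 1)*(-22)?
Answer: -3782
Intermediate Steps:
S = 22 (S = (0*0 - 1)*(-22) = (0 - 1)*(-22) = -1*(-22) = 22)
(-3158 - 646) + S = (-3158 - 646) + 22 = -3804 + 22 = -3782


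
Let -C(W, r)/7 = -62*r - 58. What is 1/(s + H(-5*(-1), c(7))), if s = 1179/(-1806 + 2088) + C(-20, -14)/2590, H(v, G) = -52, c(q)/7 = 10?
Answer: -3478/173929 ≈ -0.019997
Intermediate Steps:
c(q) = 70 (c(q) = 7*10 = 70)
C(W, r) = 406 + 434*r (C(W, r) = -7*(-62*r - 58) = -7*(-58 - 62*r) = 406 + 434*r)
s = 6927/3478 (s = 1179/(-1806 + 2088) + (406 + 434*(-14))/2590 = 1179/282 + (406 - 6076)*(1/2590) = 1179*(1/282) - 5670*1/2590 = 393/94 - 81/37 = 6927/3478 ≈ 1.9917)
1/(s + H(-5*(-1), c(7))) = 1/(6927/3478 - 52) = 1/(-173929/3478) = -3478/173929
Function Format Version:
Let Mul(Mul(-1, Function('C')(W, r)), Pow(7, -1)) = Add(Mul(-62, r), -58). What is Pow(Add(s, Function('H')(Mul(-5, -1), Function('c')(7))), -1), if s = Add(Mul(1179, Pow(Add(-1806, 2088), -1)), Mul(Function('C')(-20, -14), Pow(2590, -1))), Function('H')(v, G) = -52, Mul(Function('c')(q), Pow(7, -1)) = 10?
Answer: Rational(-3478, 173929) ≈ -0.019997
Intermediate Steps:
Function('c')(q) = 70 (Function('c')(q) = Mul(7, 10) = 70)
Function('C')(W, r) = Add(406, Mul(434, r)) (Function('C')(W, r) = Mul(-7, Add(Mul(-62, r), -58)) = Mul(-7, Add(-58, Mul(-62, r))) = Add(406, Mul(434, r)))
s = Rational(6927, 3478) (s = Add(Mul(1179, Pow(Add(-1806, 2088), -1)), Mul(Add(406, Mul(434, -14)), Pow(2590, -1))) = Add(Mul(1179, Pow(282, -1)), Mul(Add(406, -6076), Rational(1, 2590))) = Add(Mul(1179, Rational(1, 282)), Mul(-5670, Rational(1, 2590))) = Add(Rational(393, 94), Rational(-81, 37)) = Rational(6927, 3478) ≈ 1.9917)
Pow(Add(s, Function('H')(Mul(-5, -1), Function('c')(7))), -1) = Pow(Add(Rational(6927, 3478), -52), -1) = Pow(Rational(-173929, 3478), -1) = Rational(-3478, 173929)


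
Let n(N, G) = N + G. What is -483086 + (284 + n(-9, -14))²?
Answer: -414965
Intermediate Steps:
n(N, G) = G + N
-483086 + (284 + n(-9, -14))² = -483086 + (284 + (-14 - 9))² = -483086 + (284 - 23)² = -483086 + 261² = -483086 + 68121 = -414965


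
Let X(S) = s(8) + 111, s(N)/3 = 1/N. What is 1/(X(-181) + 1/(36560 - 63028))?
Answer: 52936/5895745 ≈ 0.0089787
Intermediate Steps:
s(N) = 3/N
X(S) = 891/8 (X(S) = 3/8 + 111 = 891/8)
1/(X(-181) + 1/(36560 - 63028)) = 1/(891/8 + 1/(36560 - 63028)) = 1/(891/8 + 1/(-26468)) = 1/(891/8 - 1/26468) = 1/(5895745/52936) = 52936/5895745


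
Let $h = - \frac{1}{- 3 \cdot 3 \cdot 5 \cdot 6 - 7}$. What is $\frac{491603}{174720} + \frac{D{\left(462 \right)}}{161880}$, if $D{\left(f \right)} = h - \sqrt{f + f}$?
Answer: $\frac{5248536265}{1865375616} - \frac{\sqrt{231}}{80940} \approx 2.8135$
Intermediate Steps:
$h = \frac{1}{277}$ ($h = - \frac{1}{\left(-3\right) 15 \cdot 6 - 7} = - \frac{1}{\left(-45\right) 6 - 7} = - \frac{1}{-270 - 7} = - \frac{1}{-277} = \left(-1\right) \left(- \frac{1}{277}\right) = \frac{1}{277} \approx 0.0036101$)
$D{\left(f \right)} = \frac{1}{277} - \sqrt{2} \sqrt{f}$ ($D{\left(f \right)} = \frac{1}{277} - \sqrt{f + f} = \frac{1}{277} - \sqrt{2 f} = \frac{1}{277} - \sqrt{2} \sqrt{f}$)
$\frac{491603}{174720} + \frac{D{\left(462 \right)}}{161880} = \frac{491603}{174720} + \frac{\frac{1}{277} - \sqrt{2} \sqrt{462}}{161880} = 491603 \cdot \frac{1}{174720} + \left(\frac{1}{277} - 2 \sqrt{231}\right) \frac{1}{161880} = \frac{70229}{24960} + \left(\frac{1}{44840760} - \frac{\sqrt{231}}{80940}\right) = \frac{5248536265}{1865375616} - \frac{\sqrt{231}}{80940}$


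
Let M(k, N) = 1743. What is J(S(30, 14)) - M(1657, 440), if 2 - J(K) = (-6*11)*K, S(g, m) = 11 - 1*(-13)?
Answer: -157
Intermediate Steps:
S(g, m) = 24 (S(g, m) = 11 + 13 = 24)
J(K) = 2 + 66*K (J(K) = 2 - (-6*11)*K = 2 - (-66)*K = 2 + 66*K)
J(S(30, 14)) - M(1657, 440) = (2 + 66*24) - 1*1743 = (2 + 1584) - 1743 = 1586 - 1743 = -157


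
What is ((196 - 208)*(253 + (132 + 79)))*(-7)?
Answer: 38976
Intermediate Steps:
((196 - 208)*(253 + (132 + 79)))*(-7) = -12*(253 + 211)*(-7) = -12*464*(-7) = -5568*(-7) = 38976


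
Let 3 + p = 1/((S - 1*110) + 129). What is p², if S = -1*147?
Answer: 148225/16384 ≈ 9.0469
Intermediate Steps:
S = -147
p = -385/128 (p = -3 + 1/((-147 - 1*110) + 129) = -3 + 1/((-147 - 110) + 129) = -3 + 1/(-257 + 129) = -3 + 1/(-128) = -3 - 1/128 = -385/128 ≈ -3.0078)
p² = (-385/128)² = 148225/16384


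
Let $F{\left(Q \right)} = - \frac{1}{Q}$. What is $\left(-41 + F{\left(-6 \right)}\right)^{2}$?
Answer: $\frac{60025}{36} \approx 1667.4$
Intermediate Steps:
$\left(-41 + F{\left(-6 \right)}\right)^{2} = \left(-41 - \frac{1}{-6}\right)^{2} = \left(-41 - - \frac{1}{6}\right)^{2} = \left(-41 + \frac{1}{6}\right)^{2} = \left(- \frac{245}{6}\right)^{2} = \frac{60025}{36}$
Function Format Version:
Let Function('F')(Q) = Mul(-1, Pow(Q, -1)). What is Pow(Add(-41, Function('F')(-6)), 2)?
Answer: Rational(60025, 36) ≈ 1667.4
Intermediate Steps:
Pow(Add(-41, Function('F')(-6)), 2) = Pow(Add(-41, Mul(-1, Pow(-6, -1))), 2) = Pow(Add(-41, Mul(-1, Rational(-1, 6))), 2) = Pow(Add(-41, Rational(1, 6)), 2) = Pow(Rational(-245, 6), 2) = Rational(60025, 36)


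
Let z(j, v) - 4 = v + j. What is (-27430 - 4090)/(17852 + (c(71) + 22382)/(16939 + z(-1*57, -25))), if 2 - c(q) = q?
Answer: -106291744/60204977 ≈ -1.7655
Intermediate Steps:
c(q) = 2 - q
z(j, v) = 4 + j + v (z(j, v) = 4 + (v + j) = 4 + (j + v) = 4 + j + v)
(-27430 - 4090)/(17852 + (c(71) + 22382)/(16939 + z(-1*57, -25))) = (-27430 - 4090)/(17852 + ((2 - 1*71) + 22382)/(16939 + (4 - 1*57 - 25))) = -31520/(17852 + ((2 - 71) + 22382)/(16939 + (4 - 57 - 25))) = -31520/(17852 + (-69 + 22382)/(16939 - 78)) = -31520/(17852 + 22313/16861) = -31520/301024885/16861 = -31520*16861/301024885 = -106291744/60204977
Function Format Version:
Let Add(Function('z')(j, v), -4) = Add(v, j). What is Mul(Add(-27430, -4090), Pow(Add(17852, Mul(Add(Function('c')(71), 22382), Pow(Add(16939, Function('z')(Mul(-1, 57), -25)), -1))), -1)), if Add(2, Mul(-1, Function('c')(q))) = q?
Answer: Rational(-106291744, 60204977) ≈ -1.7655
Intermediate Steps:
Function('c')(q) = Add(2, Mul(-1, q))
Function('z')(j, v) = Add(4, j, v) (Function('z')(j, v) = Add(4, Add(v, j)) = Add(4, Add(j, v)) = Add(4, j, v))
Mul(Add(-27430, -4090), Pow(Add(17852, Mul(Add(Function('c')(71), 22382), Pow(Add(16939, Function('z')(Mul(-1, 57), -25)), -1))), -1)) = Mul(Add(-27430, -4090), Pow(Add(17852, Mul(Add(Add(2, Mul(-1, 71)), 22382), Pow(Add(16939, Add(4, Mul(-1, 57), -25)), -1))), -1)) = Mul(-31520, Pow(Add(17852, Mul(Add(Add(2, -71), 22382), Pow(Add(16939, Add(4, -57, -25)), -1))), -1)) = Mul(-31520, Pow(Add(17852, Mul(Add(-69, 22382), Pow(Add(16939, -78), -1))), -1)) = Mul(-31520, Pow(Add(17852, Mul(22313, Pow(16861, -1))), -1)) = Mul(-31520, Pow(Add(17852, Mul(22313, Rational(1, 16861))), -1)) = Mul(-31520, Pow(Add(17852, Rational(22313, 16861)), -1)) = Mul(-31520, Pow(Rational(301024885, 16861), -1)) = Mul(-31520, Rational(16861, 301024885)) = Rational(-106291744, 60204977)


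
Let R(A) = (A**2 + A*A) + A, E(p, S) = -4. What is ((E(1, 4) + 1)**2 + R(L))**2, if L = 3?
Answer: 900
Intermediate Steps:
R(A) = A + 2*A**2 (R(A) = (A**2 + A**2) + A = 2*A**2 + A = A + 2*A**2)
((E(1, 4) + 1)**2 + R(L))**2 = ((-4 + 1)**2 + 3*(1 + 2*3))**2 = ((-3)**2 + 3*(1 + 6))**2 = (9 + 3*7)**2 = (9 + 21)**2 = 30**2 = 900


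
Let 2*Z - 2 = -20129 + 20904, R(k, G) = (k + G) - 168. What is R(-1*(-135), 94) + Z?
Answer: 899/2 ≈ 449.50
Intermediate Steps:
R(k, G) = -168 + G + k (R(k, G) = (G + k) - 168 = -168 + G + k)
Z = 777/2 (Z = 1 + (-20129 + 20904)/2 = 1 + (½)*775 = 1 + 775/2 = 777/2 ≈ 388.50)
R(-1*(-135), 94) + Z = (-168 + 94 - 1*(-135)) + 777/2 = (-168 + 94 + 135) + 777/2 = 61 + 777/2 = 899/2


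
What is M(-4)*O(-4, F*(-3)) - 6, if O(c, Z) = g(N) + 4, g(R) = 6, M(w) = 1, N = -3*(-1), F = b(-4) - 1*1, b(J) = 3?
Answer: 4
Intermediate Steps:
F = 2 (F = 3 - 1*1 = 3 - 1 = 2)
N = 3
O(c, Z) = 10 (O(c, Z) = 6 + 4 = 10)
M(-4)*O(-4, F*(-3)) - 6 = 1*10 - 6 = 10 - 6 = 4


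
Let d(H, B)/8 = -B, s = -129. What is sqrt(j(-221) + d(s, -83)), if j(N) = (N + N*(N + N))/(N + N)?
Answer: sqrt(1774)/2 ≈ 21.059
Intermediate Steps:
d(H, B) = -8*B (d(H, B) = 8*(-B) = -8*B)
j(N) = (N + 2*N**2)/(2*N) (j(N) = (N + N*(2*N))/((2*N)) = (N + 2*N**2)*(1/(2*N)) = (N + 2*N**2)/(2*N))
sqrt(j(-221) + d(s, -83)) = sqrt((1/2 - 221) - 8*(-83)) = sqrt(-441/2 + 664) = sqrt(887/2) = sqrt(1774)/2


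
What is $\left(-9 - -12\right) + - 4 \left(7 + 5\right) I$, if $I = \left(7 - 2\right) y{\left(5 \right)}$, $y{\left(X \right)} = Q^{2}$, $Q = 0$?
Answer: $3$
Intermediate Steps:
$y{\left(X \right)} = 0$ ($y{\left(X \right)} = 0^{2} = 0$)
$I = 0$ ($I = \left(7 - 2\right) 0 = 5 \cdot 0 = 0$)
$\left(-9 - -12\right) + - 4 \left(7 + 5\right) I = \left(-9 - -12\right) + - 4 \left(7 + 5\right) 0 = \left(-9 + 12\right) + \left(-4\right) 12 \cdot 0 = 3 - 0 = 3 + 0 = 3$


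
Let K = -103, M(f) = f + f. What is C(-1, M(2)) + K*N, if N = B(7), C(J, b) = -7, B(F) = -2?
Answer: 199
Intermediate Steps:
M(f) = 2*f
N = -2
C(-1, M(2)) + K*N = -7 - 103*(-2) = -7 + 206 = 199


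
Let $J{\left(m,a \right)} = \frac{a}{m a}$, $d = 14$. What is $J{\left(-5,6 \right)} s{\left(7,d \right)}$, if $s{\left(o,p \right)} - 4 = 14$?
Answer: $- \frac{18}{5} \approx -3.6$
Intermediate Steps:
$s{\left(o,p \right)} = 18$ ($s{\left(o,p \right)} = 4 + 14 = 18$)
$J{\left(m,a \right)} = \frac{1}{m}$ ($J{\left(m,a \right)} = \frac{a}{a m} = a \frac{1}{a m} = \frac{1}{m}$)
$J{\left(-5,6 \right)} s{\left(7,d \right)} = \frac{1}{-5} \cdot 18 = \left(- \frac{1}{5}\right) 18 = - \frac{18}{5}$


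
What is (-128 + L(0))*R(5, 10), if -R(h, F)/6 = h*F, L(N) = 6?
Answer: 36600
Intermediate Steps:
R(h, F) = -6*F*h (R(h, F) = -6*h*F = -6*F*h)
(-128 + L(0))*R(5, 10) = (-128 + 6)*(-6*10*5) = -122*(-300) = 36600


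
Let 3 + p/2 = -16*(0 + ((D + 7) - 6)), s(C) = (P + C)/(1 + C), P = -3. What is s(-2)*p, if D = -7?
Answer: 930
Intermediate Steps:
s(C) = (-3 + C)/(1 + C)
p = 186 (p = -6 + 2*(-16*(0 + ((-7 + 7) - 6))) = -6 + 2*(-16*(0 + (0 - 6))) = -6 + 2*(-16*(0 - 6)) = -6 + 2*(-16*(-6)) = -6 + 2*96 = -6 + 192 = 186)
s(-2)*p = ((-3 - 2)/(1 - 2))*186 = (-5/(-1))*186 = -1*(-5)*186 = 5*186 = 930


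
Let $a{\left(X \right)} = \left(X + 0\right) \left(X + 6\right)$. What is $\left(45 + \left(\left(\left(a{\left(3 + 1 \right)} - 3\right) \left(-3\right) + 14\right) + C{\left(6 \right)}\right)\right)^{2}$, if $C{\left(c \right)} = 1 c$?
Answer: $2116$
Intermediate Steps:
$C{\left(c \right)} = c$
$a{\left(X \right)} = X \left(6 + X\right)$
$\left(45 + \left(\left(\left(a{\left(3 + 1 \right)} - 3\right) \left(-3\right) + 14\right) + C{\left(6 \right)}\right)\right)^{2} = \left(45 + \left(\left(\left(\left(3 + 1\right) \left(6 + \left(3 + 1\right)\right) - 3\right) \left(-3\right) + 14\right) + 6\right)\right)^{2} = \left(45 + \left(\left(\left(4 \left(6 + 4\right) - 3\right) \left(-3\right) + 14\right) + 6\right)\right)^{2} = \left(45 + \left(\left(\left(4 \cdot 10 - 3\right) \left(-3\right) + 14\right) + 6\right)\right)^{2} = \left(45 + \left(\left(\left(40 - 3\right) \left(-3\right) + 14\right) + 6\right)\right)^{2} = \left(45 + \left(\left(37 \left(-3\right) + 14\right) + 6\right)\right)^{2} = \left(45 + \left(\left(-111 + 14\right) + 6\right)\right)^{2} = \left(45 + \left(-97 + 6\right)\right)^{2} = \left(45 - 91\right)^{2} = \left(-46\right)^{2} = 2116$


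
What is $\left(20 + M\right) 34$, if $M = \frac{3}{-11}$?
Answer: $\frac{7378}{11} \approx 670.73$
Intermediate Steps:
$M = - \frac{3}{11}$ ($M = 3 \left(- \frac{1}{11}\right) = - \frac{3}{11} \approx -0.27273$)
$\left(20 + M\right) 34 = \left(20 - \frac{3}{11}\right) 34 = \frac{217}{11} \cdot 34 = \frac{7378}{11}$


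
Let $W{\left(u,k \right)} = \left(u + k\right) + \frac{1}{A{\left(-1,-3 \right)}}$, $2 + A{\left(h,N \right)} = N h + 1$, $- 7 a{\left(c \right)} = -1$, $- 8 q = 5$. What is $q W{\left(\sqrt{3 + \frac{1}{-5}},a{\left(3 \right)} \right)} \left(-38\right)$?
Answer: $\frac{855}{56} + \frac{19 \sqrt{70}}{4} \approx 55.009$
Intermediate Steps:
$q = - \frac{5}{8}$ ($q = \left(- \frac{1}{8}\right) 5 = - \frac{5}{8} \approx -0.625$)
$a{\left(c \right)} = \frac{1}{7}$ ($a{\left(c \right)} = \left(- \frac{1}{7}\right) \left(-1\right) = \frac{1}{7}$)
$A{\left(h,N \right)} = -1 + N h$ ($A{\left(h,N \right)} = -2 + \left(N h + 1\right) = -2 + \left(1 + N h\right) = -1 + N h$)
$W{\left(u,k \right)} = \frac{1}{2} + k + u$ ($W{\left(u,k \right)} = \left(u + k\right) + \frac{1}{-1 - -3} = \left(k + u\right) + \frac{1}{-1 + 3} = \left(k + u\right) + \frac{1}{2} = \frac{1}{2} + k + u$)
$q W{\left(\sqrt{3 + \frac{1}{-5}},a{\left(3 \right)} \right)} \left(-38\right) = - \frac{5 \left(\frac{1}{2} + \frac{1}{7} + \sqrt{3 + \frac{1}{-5}}\right)}{8} \left(-38\right) = - \frac{5 \left(\frac{1}{2} + \frac{1}{7} + \sqrt{3 - \frac{1}{5}}\right)}{8} \left(-38\right) = - \frac{5 \left(\frac{1}{2} + \frac{1}{7} + \sqrt{\frac{14}{5}}\right)}{8} \left(-38\right) = - \frac{5 \left(\frac{1}{2} + \frac{1}{7} + \frac{\sqrt{70}}{5}\right)}{8} \left(-38\right) = - \frac{5 \left(\frac{9}{14} + \frac{\sqrt{70}}{5}\right)}{8} \left(-38\right) = \left(- \frac{45}{112} - \frac{\sqrt{70}}{8}\right) \left(-38\right) = \frac{855}{56} + \frac{19 \sqrt{70}}{4}$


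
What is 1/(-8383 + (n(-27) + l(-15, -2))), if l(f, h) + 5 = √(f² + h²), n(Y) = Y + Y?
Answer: -8442/71267135 - √229/71267135 ≈ -0.00011867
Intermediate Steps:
n(Y) = 2*Y
l(f, h) = -5 + √(f² + h²)
1/(-8383 + (n(-27) + l(-15, -2))) = 1/(-8383 + (2*(-27) + (-5 + √((-15)² + (-2)²)))) = 1/(-8383 + (-54 + (-5 + √(225 + 4)))) = 1/(-8383 + (-54 + (-5 + √229))) = 1/(-8383 + (-59 + √229)) = 1/(-8442 + √229)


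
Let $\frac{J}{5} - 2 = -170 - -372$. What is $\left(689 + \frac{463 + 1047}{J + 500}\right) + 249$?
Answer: $\frac{142727}{152} \approx 938.99$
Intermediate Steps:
$J = 1020$ ($J = 10 + 5 \left(-170 - -372\right) = 10 + 5 \left(-170 + 372\right) = 10 + 5 \cdot 202 = 10 + 1010 = 1020$)
$\left(689 + \frac{463 + 1047}{J + 500}\right) + 249 = \left(689 + \frac{463 + 1047}{1020 + 500}\right) + 249 = \left(689 + \frac{1510}{1520}\right) + 249 = \left(689 + 1510 \cdot \frac{1}{1520}\right) + 249 = \left(689 + \frac{151}{152}\right) + 249 = \frac{104879}{152} + 249 = \frac{142727}{152}$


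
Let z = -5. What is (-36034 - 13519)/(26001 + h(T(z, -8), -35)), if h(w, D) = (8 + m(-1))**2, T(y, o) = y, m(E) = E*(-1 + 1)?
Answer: -49553/26065 ≈ -1.9011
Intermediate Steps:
m(E) = 0 (m(E) = E*0 = 0)
h(w, D) = 64 (h(w, D) = (8 + 0)**2 = 8**2 = 64)
(-36034 - 13519)/(26001 + h(T(z, -8), -35)) = (-36034 - 13519)/(26001 + 64) = -49553/26065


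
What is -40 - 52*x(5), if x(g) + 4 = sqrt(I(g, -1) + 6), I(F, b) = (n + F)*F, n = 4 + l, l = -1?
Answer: 168 - 52*sqrt(46) ≈ -184.68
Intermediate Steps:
n = 3 (n = 4 - 1 = 3)
I(F, b) = F*(3 + F) (I(F, b) = (3 + F)*F = F*(3 + F))
x(g) = -4 + sqrt(6 + g*(3 + g)) (x(g) = -4 + sqrt(g*(3 + g) + 6) = -4 + sqrt(6 + g*(3 + g)))
-40 - 52*x(5) = -40 - 52*(-4 + sqrt(6 + 5*(3 + 5))) = -40 - 52*(-4 + sqrt(6 + 5*8)) = -40 - 52*(-4 + sqrt(6 + 40)) = -40 - 52*(-4 + sqrt(46)) = -40 + (208 - 52*sqrt(46)) = 168 - 52*sqrt(46)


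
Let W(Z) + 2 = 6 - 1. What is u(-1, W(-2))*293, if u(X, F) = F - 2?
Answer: 293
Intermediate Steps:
W(Z) = 3 (W(Z) = -2 + (6 - 1) = -2 + 5 = 3)
u(X, F) = -2 + F
u(-1, W(-2))*293 = (-2 + 3)*293 = 1*293 = 293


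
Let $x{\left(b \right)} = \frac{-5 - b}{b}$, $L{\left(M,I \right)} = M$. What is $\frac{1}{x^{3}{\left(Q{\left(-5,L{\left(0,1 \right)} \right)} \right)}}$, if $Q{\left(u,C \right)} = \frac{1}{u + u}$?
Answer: $\frac{1}{117649} \approx 8.4999 \cdot 10^{-6}$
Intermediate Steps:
$Q{\left(u,C \right)} = \frac{1}{2 u}$
$x{\left(b \right)} = \frac{-5 - b}{b}$
$\frac{1}{x^{3}{\left(Q{\left(-5,L{\left(0,1 \right)} \right)} \right)}} = \frac{1}{\left(\frac{-5 - \frac{1}{2 \left(-5\right)}}{\frac{1}{2} \frac{1}{-5}}\right)^{3}} = \frac{1}{\left(\frac{-5 - \frac{1}{2} \left(- \frac{1}{5}\right)}{\frac{1}{2} \left(- \frac{1}{5}\right)}\right)^{3}} = \frac{1}{\left(\frac{-5 - - \frac{1}{10}}{- \frac{1}{10}}\right)^{3}} = \frac{1}{\left(- 10 \left(-5 + \frac{1}{10}\right)\right)^{3}} = \frac{1}{\left(\left(-10\right) \left(- \frac{49}{10}\right)\right)^{3}} = \frac{1}{49^{3}} = \frac{1}{117649}$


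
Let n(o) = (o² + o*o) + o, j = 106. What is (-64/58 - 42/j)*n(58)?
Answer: -539370/53 ≈ -10177.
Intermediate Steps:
n(o) = o + 2*o² (n(o) = (o² + o²) + o = 2*o² + o = o + 2*o²)
(-64/58 - 42/j)*n(58) = (-64/58 - 42/106)*(58*(1 + 2*58)) = (-64*1/58 - 42*1/106)*(58*(1 + 116)) = (-32/29 - 21/53)*(58*117) = -2305/1537*6786 = -539370/53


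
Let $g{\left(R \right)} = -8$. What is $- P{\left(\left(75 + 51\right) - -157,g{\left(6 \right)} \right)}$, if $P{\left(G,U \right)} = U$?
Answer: $8$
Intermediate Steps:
$- P{\left(\left(75 + 51\right) - -157,g{\left(6 \right)} \right)} = \left(-1\right) \left(-8\right) = 8$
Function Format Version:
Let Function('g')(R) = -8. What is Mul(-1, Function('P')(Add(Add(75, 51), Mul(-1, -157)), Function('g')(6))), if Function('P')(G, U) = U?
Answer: 8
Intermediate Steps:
Mul(-1, Function('P')(Add(Add(75, 51), Mul(-1, -157)), Function('g')(6))) = Mul(-1, -8) = 8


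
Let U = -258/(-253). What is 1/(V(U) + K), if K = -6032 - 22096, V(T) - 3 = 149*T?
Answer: -253/7077183 ≈ -3.5749e-5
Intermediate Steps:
U = 258/253 (U = -258*(-1/253) = 258/253 ≈ 1.0198)
V(T) = 3 + 149*T
K = -28128
1/(V(U) + K) = 1/((3 + 149*(258/253)) - 28128) = 1/((3 + 38442/253) - 28128) = 1/(39201/253 - 28128) = 1/(-7077183/253) = -253/7077183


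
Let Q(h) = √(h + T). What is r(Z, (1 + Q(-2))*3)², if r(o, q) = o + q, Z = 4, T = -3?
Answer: 4 + 42*I*√5 ≈ 4.0 + 93.915*I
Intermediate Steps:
Q(h) = √(-3 + h) (Q(h) = √(h - 3) = √(-3 + h))
r(Z, (1 + Q(-2))*3)² = (4 + (1 + √(-3 - 2))*3)² = (4 + (1 + √(-5))*3)² = (4 + (1 + I*√5)*3)² = (4 + (3 + 3*I*√5))² = (7 + 3*I*√5)²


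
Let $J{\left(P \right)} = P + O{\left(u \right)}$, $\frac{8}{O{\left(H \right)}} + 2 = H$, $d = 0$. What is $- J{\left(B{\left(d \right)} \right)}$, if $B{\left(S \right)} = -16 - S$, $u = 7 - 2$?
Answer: $\frac{40}{3} \approx 13.333$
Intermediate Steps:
$u = 5$ ($u = 7 - 2 = 5$)
$O{\left(H \right)} = \frac{8}{-2 + H}$
$J{\left(P \right)} = \frac{8}{3} + P$ ($J{\left(P \right)} = P + \frac{8}{-2 + 5} = P + \frac{8}{3} = \frac{8}{3} + P$)
$- J{\left(B{\left(d \right)} \right)} = - (\frac{8}{3} - 16) = \left(-1\right) \left(- \frac{40}{3}\right) = \frac{40}{3}$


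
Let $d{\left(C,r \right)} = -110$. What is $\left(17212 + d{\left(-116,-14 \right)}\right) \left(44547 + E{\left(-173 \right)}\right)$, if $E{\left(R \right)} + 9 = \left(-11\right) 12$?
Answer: $759431412$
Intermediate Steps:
$E{\left(R \right)} = -141$ ($E{\left(R \right)} = -9 - 132 = -141$)
$\left(17212 + d{\left(-116,-14 \right)}\right) \left(44547 + E{\left(-173 \right)}\right) = \left(17212 - 110\right) \left(44547 - 141\right) = 17102 \cdot 44406 = 759431412$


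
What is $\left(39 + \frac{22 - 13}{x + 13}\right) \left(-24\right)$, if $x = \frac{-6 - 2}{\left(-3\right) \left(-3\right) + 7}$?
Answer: $- \frac{23832}{25} \approx -953.28$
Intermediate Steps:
$x = - \frac{1}{2}$ ($x = - \frac{8}{9 + 7} = - \frac{8}{16} = \left(-8\right) \frac{1}{16} = - \frac{1}{2} \approx -0.5$)
$\left(39 + \frac{22 - 13}{x + 13}\right) \left(-24\right) = \left(39 + \frac{22 - 13}{- \frac{1}{2} + 13}\right) \left(-24\right) = \left(39 + \frac{9}{\frac{25}{2}}\right) \left(-24\right) = \left(39 + 9 \cdot \frac{2}{25}\right) \left(-24\right) = \left(39 + \frac{18}{25}\right) \left(-24\right) = \frac{993}{25} \left(-24\right) = - \frac{23832}{25}$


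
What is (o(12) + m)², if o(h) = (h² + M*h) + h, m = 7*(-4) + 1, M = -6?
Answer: 3249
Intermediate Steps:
m = -27 (m = -28 + 1 = -27)
o(h) = h² - 5*h (o(h) = (h² - 6*h) + h = h² - 5*h)
(o(12) + m)² = (12*(-5 + 12) - 27)² = (12*7 - 27)² = (84 - 27)² = 57² = 3249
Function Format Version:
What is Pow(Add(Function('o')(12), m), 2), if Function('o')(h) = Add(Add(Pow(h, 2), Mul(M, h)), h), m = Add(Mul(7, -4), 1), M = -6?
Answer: 3249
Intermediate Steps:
m = -27 (m = Add(-28, 1) = -27)
Function('o')(h) = Add(Pow(h, 2), Mul(-5, h)) (Function('o')(h) = Add(Add(Pow(h, 2), Mul(-6, h)), h) = Add(Pow(h, 2), Mul(-5, h)))
Pow(Add(Function('o')(12), m), 2) = Pow(Add(Mul(12, Add(-5, 12)), -27), 2) = Pow(Add(Mul(12, 7), -27), 2) = Pow(Add(84, -27), 2) = Pow(57, 2) = 3249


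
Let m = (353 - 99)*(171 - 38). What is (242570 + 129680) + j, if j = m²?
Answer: 1141595774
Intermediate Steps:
m = 33782 (m = 254*133 = 33782)
j = 1141223524 (j = 33782² = 1141223524)
(242570 + 129680) + j = (242570 + 129680) + 1141223524 = 372250 + 1141223524 = 1141595774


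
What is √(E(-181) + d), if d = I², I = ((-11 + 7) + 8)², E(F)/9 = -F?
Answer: √1885 ≈ 43.417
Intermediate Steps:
E(F) = -9*F (E(F) = 9*(-F) = -9*F)
I = 16 (I = (-4 + 8)² = 4² = 16)
d = 256 (d = 16² = 256)
√(E(-181) + d) = √(-9*(-181) + 256) = √(1629 + 256) = √1885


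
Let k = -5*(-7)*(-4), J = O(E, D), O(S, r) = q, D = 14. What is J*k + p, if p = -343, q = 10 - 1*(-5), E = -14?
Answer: -2443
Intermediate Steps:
q = 15 (q = 10 + 5 = 15)
O(S, r) = 15
J = 15
k = -140 (k = 35*(-4) = -140)
J*k + p = 15*(-140) - 343 = -2100 - 343 = -2443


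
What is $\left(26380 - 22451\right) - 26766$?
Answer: $-22837$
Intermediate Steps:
$\left(26380 - 22451\right) - 26766 = 3929 - 26766 = -22837$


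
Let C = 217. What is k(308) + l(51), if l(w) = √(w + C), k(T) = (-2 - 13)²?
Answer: 225 + 2*√67 ≈ 241.37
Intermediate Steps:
k(T) = 225 (k(T) = (-15)² = 225)
l(w) = √(217 + w) (l(w) = √(w + 217) = √(217 + w))
k(308) + l(51) = 225 + √(217 + 51) = 225 + √268 = 225 + 2*√67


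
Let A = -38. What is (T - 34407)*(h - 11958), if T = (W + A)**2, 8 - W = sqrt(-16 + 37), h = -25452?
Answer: 1252711260 - 2244600*sqrt(21) ≈ 1.2424e+9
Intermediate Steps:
W = 8 - sqrt(21) (W = 8 - sqrt(-16 + 37) = 8 - sqrt(21) ≈ 3.4174)
T = (-30 - sqrt(21))**2 (T = ((8 - sqrt(21)) - 38)**2 = (-30 - sqrt(21))**2 ≈ 1196.0)
(T - 34407)*(h - 11958) = ((30 + sqrt(21))**2 - 34407)*(-25452 - 11958) = (-34407 + (30 + sqrt(21))**2)*(-37410) = 1287165870 - 37410*(30 + sqrt(21))**2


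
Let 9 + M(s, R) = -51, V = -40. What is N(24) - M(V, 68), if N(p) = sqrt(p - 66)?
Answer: 60 + I*sqrt(42) ≈ 60.0 + 6.4807*I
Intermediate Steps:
M(s, R) = -60 (M(s, R) = -9 - 51 = -60)
N(p) = sqrt(-66 + p)
N(24) - M(V, 68) = sqrt(-66 + 24) - 1*(-60) = sqrt(-42) + 60 = I*sqrt(42) + 60 = 60 + I*sqrt(42)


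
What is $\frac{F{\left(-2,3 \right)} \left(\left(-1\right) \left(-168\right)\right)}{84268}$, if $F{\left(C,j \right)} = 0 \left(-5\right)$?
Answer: $0$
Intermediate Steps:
$F{\left(C,j \right)} = 0$
$\frac{F{\left(-2,3 \right)} \left(\left(-1\right) \left(-168\right)\right)}{84268} = \frac{0 \left(\left(-1\right) \left(-168\right)\right)}{84268} = 0 \cdot 168 \cdot \frac{1}{84268} = 0 \cdot \frac{1}{84268} = 0$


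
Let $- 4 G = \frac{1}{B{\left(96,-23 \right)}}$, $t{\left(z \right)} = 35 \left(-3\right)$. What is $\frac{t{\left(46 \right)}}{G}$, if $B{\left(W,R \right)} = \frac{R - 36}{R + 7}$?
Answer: $\frac{6195}{4} \approx 1548.8$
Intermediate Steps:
$t{\left(z \right)} = -105$
$B{\left(W,R \right)} = \frac{-36 + R}{7 + R}$
$G = - \frac{4}{59}$ ($G = - \frac{1}{4 \frac{-36 - 23}{7 - 23}} = - \frac{1}{4 \frac{1}{-16} \left(-59\right)} = - \frac{1}{4 \left(\left(- \frac{1}{16}\right) \left(-59\right)\right)} = - \frac{1}{4 \cdot \frac{59}{16}} = \left(- \frac{1}{4}\right) \frac{16}{59} = - \frac{4}{59} \approx -0.067797$)
$\frac{t{\left(46 \right)}}{G} = - \frac{105}{- \frac{4}{59}} = \left(-105\right) \left(- \frac{59}{4}\right) = \frac{6195}{4}$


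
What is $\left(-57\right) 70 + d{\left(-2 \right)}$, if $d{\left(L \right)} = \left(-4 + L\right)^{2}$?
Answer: $-3954$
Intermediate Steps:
$\left(-57\right) 70 + d{\left(-2 \right)} = \left(-57\right) 70 + \left(-4 - 2\right)^{2} = -3990 + \left(-6\right)^{2} = -3990 + 36 = -3954$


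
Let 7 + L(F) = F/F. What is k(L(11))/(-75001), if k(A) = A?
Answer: 6/75001 ≈ 7.9999e-5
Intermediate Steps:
L(F) = -6 (L(F) = -7 + F/F = -7 + 1 = -6)
k(L(11))/(-75001) = -6/(-75001) = -6*(-1/75001) = 6/75001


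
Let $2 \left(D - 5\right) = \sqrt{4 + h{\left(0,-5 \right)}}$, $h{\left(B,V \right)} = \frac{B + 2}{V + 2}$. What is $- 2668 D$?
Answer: $-13340 - \frac{1334 \sqrt{30}}{3} \approx -15776.0$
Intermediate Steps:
$h{\left(B,V \right)} = \frac{2 + B}{2 + V}$
$D = 5 + \frac{\sqrt{30}}{6}$ ($D = 5 + \frac{\sqrt{4 + \frac{2 + 0}{2 - 5}}}{2} = 5 + \frac{\sqrt{4 + \frac{1}{-3} \cdot 2}}{2} = 5 + \frac{\sqrt{4 - \frac{2}{3}}}{2} = 5 + \frac{\sqrt{\frac{10}{3}}}{2} = 5 + \frac{\frac{1}{3} \sqrt{30}}{2} = 5 + \frac{\sqrt{30}}{6} \approx 5.9129$)
$- 2668 D = - 2668 \left(5 + \frac{\sqrt{30}}{6}\right) = -13340 - \frac{1334 \sqrt{30}}{3}$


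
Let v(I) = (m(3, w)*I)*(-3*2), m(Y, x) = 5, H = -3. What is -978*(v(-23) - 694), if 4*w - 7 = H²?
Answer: 3912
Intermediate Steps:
w = 4 (w = 7/4 + (¼)*(-3)² = 7/4 + (¼)*9 = 7/4 + 9/4 = 4)
v(I) = -30*I (v(I) = (5*I)*(-3*2) = (5*I)*(-6) = -30*I)
-978*(v(-23) - 694) = -978*(-30*(-23) - 694) = -978*(690 - 694) = -978*(-4) = 3912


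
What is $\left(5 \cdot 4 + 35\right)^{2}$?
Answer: $3025$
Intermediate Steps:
$\left(5 \cdot 4 + 35\right)^{2} = \left(20 + 35\right)^{2} = 55^{2} = 3025$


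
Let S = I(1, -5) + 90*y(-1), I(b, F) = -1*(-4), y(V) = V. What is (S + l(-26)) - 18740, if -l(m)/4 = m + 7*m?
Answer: -17994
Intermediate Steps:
I(b, F) = 4
l(m) = -32*m (l(m) = -4*(m + 7*m) = -32*m)
S = -86 (S = 4 + 90*(-1) = 4 - 90 = -86)
(S + l(-26)) - 18740 = (-86 - 32*(-26)) - 18740 = (-86 + 832) - 18740 = 746 - 18740 = -17994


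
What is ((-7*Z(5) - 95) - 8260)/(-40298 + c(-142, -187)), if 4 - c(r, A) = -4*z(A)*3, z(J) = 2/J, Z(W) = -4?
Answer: 1557149/7535002 ≈ 0.20666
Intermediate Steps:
c(r, A) = 4 + 24/A (c(r, A) = 4 - (-8/A)*3 = 4 - (-24)/A = 4 + 24/A)
((-7*Z(5) - 95) - 8260)/(-40298 + c(-142, -187)) = ((-7*(-4) - 95) - 8260)/(-40298 + (4 + 24/(-187))) = ((28 - 95) - 8260)/(-40298 + (4 + 24*(-1/187))) = (-67 - 8260)/(-40298 + (4 - 24/187)) = -8327/(-40298 + 724/187) = -8327/(-7535002/187) = -8327*(-187/7535002) = 1557149/7535002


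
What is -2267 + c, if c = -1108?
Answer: -3375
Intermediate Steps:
-2267 + c = -2267 - 1108 = -3375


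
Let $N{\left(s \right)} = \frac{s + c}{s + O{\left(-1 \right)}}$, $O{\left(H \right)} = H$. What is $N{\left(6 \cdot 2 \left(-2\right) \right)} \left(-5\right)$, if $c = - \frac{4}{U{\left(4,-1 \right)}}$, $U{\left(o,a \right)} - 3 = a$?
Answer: $- \frac{26}{5} \approx -5.2$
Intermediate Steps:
$U{\left(o,a \right)} = 3 + a$
$c = -2$ ($c = - \frac{4}{3 - 1} = - \frac{4}{2} = \left(-4\right) \frac{1}{2} = -2$)
$N{\left(s \right)} = \frac{-2 + s}{-1 + s}$ ($N{\left(s \right)} = \frac{s - 2}{s - 1} = \frac{-2 + s}{-1 + s}$)
$N{\left(6 \cdot 2 \left(-2\right) \right)} \left(-5\right) = \frac{-2 + 6 \cdot 2 \left(-2\right)}{-1 + 6 \cdot 2 \left(-2\right)} \left(-5\right) = \frac{-2 + 12 \left(-2\right)}{-1 + 12 \left(-2\right)} \left(-5\right) = \frac{-2 - 24}{-1 - 24} \left(-5\right) = \frac{1}{-25} \left(-26\right) \left(-5\right) = \left(- \frac{1}{25}\right) \left(-26\right) \left(-5\right) = \frac{26}{25} \left(-5\right) = - \frac{26}{5}$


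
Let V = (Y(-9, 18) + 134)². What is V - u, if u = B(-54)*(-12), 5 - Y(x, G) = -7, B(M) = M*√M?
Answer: 21316 - 1944*I*√6 ≈ 21316.0 - 4761.8*I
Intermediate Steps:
B(M) = M^(3/2)
Y(x, G) = 12 (Y(x, G) = 5 - 1*(-7) = 5 + 7 = 12)
u = 1944*I*√6 (u = (-54)^(3/2)*(-12) = -162*I*√6*(-12) = 1944*I*√6 ≈ 4761.8*I)
V = 21316 (V = (12 + 134)² = 146² = 21316)
V - u = 21316 - 1944*I*√6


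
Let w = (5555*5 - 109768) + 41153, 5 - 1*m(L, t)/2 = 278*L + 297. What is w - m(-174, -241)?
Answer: -137000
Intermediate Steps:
m(L, t) = -584 - 556*L (m(L, t) = 10 - 2*(278*L + 297) = 10 - 2*(297 + 278*L) = 10 + (-594 - 556*L) = -584 - 556*L)
w = -40840 (w = (27775 - 109768) + 41153 = -81993 + 41153 = -40840)
w - m(-174, -241) = -40840 - (-584 - 556*(-174)) = -40840 - (-584 + 96744) = -40840 - 1*96160 = -40840 - 96160 = -137000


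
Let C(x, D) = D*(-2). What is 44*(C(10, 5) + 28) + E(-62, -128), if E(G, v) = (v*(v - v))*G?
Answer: 792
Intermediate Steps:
C(x, D) = -2*D
E(G, v) = 0 (E(G, v) = (v*0)*G = 0*G = 0)
44*(C(10, 5) + 28) + E(-62, -128) = 44*(-2*5 + 28) + 0 = 44*(-10 + 28) + 0 = 44*18 + 0 = 792 + 0 = 792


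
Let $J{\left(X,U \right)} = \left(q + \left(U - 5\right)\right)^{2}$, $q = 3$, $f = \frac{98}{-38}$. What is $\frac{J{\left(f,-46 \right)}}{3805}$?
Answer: $\frac{2304}{3805} \approx 0.60552$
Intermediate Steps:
$f = - \frac{49}{19}$ ($f = 98 \left(- \frac{1}{38}\right) = - \frac{49}{19} \approx -2.5789$)
$J{\left(X,U \right)} = \left(-2 + U\right)^{2}$ ($J{\left(X,U \right)} = \left(3 + \left(U - 5\right)\right)^{2} = \left(3 + \left(-5 + U\right)\right)^{2} = \left(-2 + U\right)^{2}$)
$\frac{J{\left(f,-46 \right)}}{3805} = \frac{\left(-2 - 46\right)^{2}}{3805} = \left(-48\right)^{2} \cdot \frac{1}{3805} = 2304 \cdot \frac{1}{3805} = \frac{2304}{3805}$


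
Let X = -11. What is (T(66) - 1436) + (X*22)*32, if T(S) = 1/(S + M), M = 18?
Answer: -771119/84 ≈ -9180.0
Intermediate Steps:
T(S) = 1/(18 + S) (T(S) = 1/(S + 18) = 1/(18 + S))
(T(66) - 1436) + (X*22)*32 = (1/(18 + 66) - 1436) - 11*22*32 = (1/84 - 1436) - 242*32 = (1/84 - 1436) - 7744 = -120623/84 - 7744 = -771119/84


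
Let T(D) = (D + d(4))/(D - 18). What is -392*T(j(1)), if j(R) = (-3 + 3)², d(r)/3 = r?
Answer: 784/3 ≈ 261.33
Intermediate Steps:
d(r) = 3*r
j(R) = 0 (j(R) = 0² = 0)
T(D) = (12 + D)/(-18 + D) (T(D) = (D + 3*4)/(D - 18) = (D + 12)/(-18 + D) = (12 + D)/(-18 + D))
-392*T(j(1)) = -392*(12 + 0)/(-18 + 0) = -392*12/(-18) = -(-196)*12/9 = -392*(-⅔) = 784/3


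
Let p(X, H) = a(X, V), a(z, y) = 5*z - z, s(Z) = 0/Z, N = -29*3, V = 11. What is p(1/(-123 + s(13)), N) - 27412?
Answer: -3371680/123 ≈ -27412.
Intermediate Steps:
N = -87
s(Z) = 0
a(z, y) = 4*z
p(X, H) = 4*X
p(1/(-123 + s(13)), N) - 27412 = 4/(-123 + 0) - 27412 = 4/(-123) - 27412 = 4*(-1/123) - 27412 = -4/123 - 27412 = -3371680/123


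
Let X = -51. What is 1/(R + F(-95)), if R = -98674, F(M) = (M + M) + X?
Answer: -1/98915 ≈ -1.0110e-5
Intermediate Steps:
F(M) = -51 + 2*M (F(M) = (M + M) - 51 = 2*M - 51 = -51 + 2*M)
1/(R + F(-95)) = 1/(-98674 + (-51 + 2*(-95))) = 1/(-98674 + (-51 - 190)) = 1/(-98674 - 241) = 1/(-98915) = -1/98915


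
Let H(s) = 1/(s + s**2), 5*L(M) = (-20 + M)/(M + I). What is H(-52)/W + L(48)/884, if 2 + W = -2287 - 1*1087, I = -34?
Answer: 20251/44765760 ≈ 0.00045238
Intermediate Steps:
L(M) = (-20 + M)/(5*(-34 + M)) (L(M) = ((-20 + M)/(M - 34))/5 = ((-20 + M)/(-34 + M))/5 = (-20 + M)/(5*(-34 + M)))
W = -3376 (W = -2 + (-2287 - 1*1087) = -2 + (-2287 - 1087) = -2 - 3374 = -3376)
H(-52)/W + L(48)/884 = (1/((-52)*(1 - 52)))/(-3376) + ((-20 + 48)/(5*(-34 + 48)))/884 = -1/52/(-51)*(-1/3376) + ((1/5)*28/14)*(1/884) = -1/52*(-1/51)*(-1/3376) + ((1/5)*(1/14)*28)*(1/884) = (1/2652)*(-1/3376) + (2/5)*(1/884) = -1/8953152 + 1/2210 = 20251/44765760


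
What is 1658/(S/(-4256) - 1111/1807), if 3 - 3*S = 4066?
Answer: -38253004608/6843407 ≈ -5589.8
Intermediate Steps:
S = -4063/3 (S = 1 - ⅓*4066 = 1 - 4066/3 = -4063/3 ≈ -1354.3)
1658/(S/(-4256) - 1111/1807) = 1658/(-4063/3/(-4256) - 1111/1807) = 1658/(-4063/3*(-1/4256) - 1111*1/1807) = 1658/(4063/12768 - 1111/1807) = 1658/(-6843407/23071776) = 1658*(-23071776/6843407) = -38253004608/6843407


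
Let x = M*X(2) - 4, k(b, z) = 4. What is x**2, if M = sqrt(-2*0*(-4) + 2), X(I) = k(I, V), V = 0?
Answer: 48 - 32*sqrt(2) ≈ 2.7452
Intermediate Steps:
X(I) = 4
M = sqrt(2) (M = sqrt(0*(-4) + 2) = sqrt(0 + 2) = sqrt(2) ≈ 1.4142)
x = -4 + 4*sqrt(2) (x = sqrt(2)*4 - 4 = 4*sqrt(2) - 4 = -4 + 4*sqrt(2) ≈ 1.6569)
x**2 = (-4 + 4*sqrt(2))**2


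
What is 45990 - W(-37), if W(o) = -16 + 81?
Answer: 45925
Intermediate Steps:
W(o) = 65
45990 - W(-37) = 45990 - 1*65 = 45990 - 65 = 45925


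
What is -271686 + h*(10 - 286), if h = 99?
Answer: -299010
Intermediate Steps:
-271686 + h*(10 - 286) = -271686 + 99*(10 - 286) = -271686 + 99*(-276) = -271686 - 27324 = -299010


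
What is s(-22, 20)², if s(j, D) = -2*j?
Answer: 1936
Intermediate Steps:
s(-22, 20)² = (-2*(-22))² = 44² = 1936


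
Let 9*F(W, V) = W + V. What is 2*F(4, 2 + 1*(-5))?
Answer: 2/9 ≈ 0.22222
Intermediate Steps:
F(W, V) = V/9 + W/9 (F(W, V) = (W + V)/9 = (V + W)/9 = V/9 + W/9)
2*F(4, 2 + 1*(-5)) = 2*((2 + 1*(-5))/9 + (1/9)*4) = 2*((2 - 5)/9 + 4/9) = 2*((1/9)*(-3) + 4/9) = 2*(-1/3 + 4/9) = 2*(1/9) = 2/9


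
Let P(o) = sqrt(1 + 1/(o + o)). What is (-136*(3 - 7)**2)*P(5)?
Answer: -1088*sqrt(110)/5 ≈ -2282.2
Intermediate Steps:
P(o) = sqrt(1 + 1/(2*o))
(-136*(3 - 7)**2)*P(5) = (-136*(3 - 7)**2)*(sqrt(4 + 2/5)/2) = (-136*(-4)**2)*(sqrt(4 + 2*(1/5))/2) = (-136*16)*(sqrt(4 + 2/5)/2) = -1088*sqrt(22/5) = -1088*sqrt(110)/5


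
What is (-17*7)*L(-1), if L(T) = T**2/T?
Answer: 119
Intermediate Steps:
L(T) = T
(-17*7)*L(-1) = -17*7*(-1) = -119*(-1) = 119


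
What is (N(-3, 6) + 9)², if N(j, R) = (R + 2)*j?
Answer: 225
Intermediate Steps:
N(j, R) = j*(2 + R) (N(j, R) = (2 + R)*j = j*(2 + R))
(N(-3, 6) + 9)² = (-3*(2 + 6) + 9)² = (-3*8 + 9)² = (-24 + 9)² = (-15)² = 225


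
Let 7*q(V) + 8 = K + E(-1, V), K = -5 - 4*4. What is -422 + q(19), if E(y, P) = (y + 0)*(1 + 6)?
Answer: -2990/7 ≈ -427.14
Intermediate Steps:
K = -21 (K = -5 - 16 = -21)
E(y, P) = 7*y (E(y, P) = y*7 = 7*y)
q(V) = -36/7 (q(V) = -8/7 + (-21 + 7*(-1))/7 = -8/7 + (-21 - 7)/7 = -8/7 + (1/7)*(-28) = -8/7 - 4 = -36/7)
-422 + q(19) = -422 - 36/7 = -2990/7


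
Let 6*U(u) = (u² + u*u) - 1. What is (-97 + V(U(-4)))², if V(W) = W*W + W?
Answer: 5499025/1296 ≈ 4243.1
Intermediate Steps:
U(u) = -⅙ + u²/3 (U(u) = ((u² + u*u) - 1)/6 = ((u² + u²) - 1)/6 = (2*u² - 1)/6 = (-1 + 2*u²)/6 = -⅙ + u²/3)
V(W) = W + W² (V(W) = W² + W = W + W²)
(-97 + V(U(-4)))² = (-97 + (-⅙ + (⅓)*(-4)²)*(1 + (-⅙ + (⅓)*(-4)²)))² = (-97 + (-⅙ + (⅓)*16)*(1 + (-⅙ + (⅓)*16)))² = (-97 + (-⅙ + 16/3)*(1 + (-⅙ + 16/3)))² = (-97 + 31*(1 + 31/6)/6)² = (-97 + (31/6)*(37/6))² = (-97 + 1147/36)² = (-2345/36)² = 5499025/1296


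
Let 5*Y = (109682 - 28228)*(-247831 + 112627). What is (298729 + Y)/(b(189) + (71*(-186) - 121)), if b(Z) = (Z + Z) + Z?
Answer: 11011412971/63800 ≈ 1.7259e+5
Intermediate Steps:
Y = -11012906616/5 (Y = ((109682 - 28228)*(-247831 + 112627))/5 = (81454*(-135204))/5 = (⅕)*(-11012906616) = -11012906616/5 ≈ -2.2026e+9)
b(Z) = 3*Z (b(Z) = 2*Z + Z = 3*Z)
(298729 + Y)/(b(189) + (71*(-186) - 121)) = (298729 - 11012906616/5)/(3*189 + (71*(-186) - 121)) = -11011412971/(5*(567 + (-13206 - 121))) = -11011412971/(5*(567 - 13327)) = -11011412971/5/(-12760) = -11011412971/5*(-1/12760) = 11011412971/63800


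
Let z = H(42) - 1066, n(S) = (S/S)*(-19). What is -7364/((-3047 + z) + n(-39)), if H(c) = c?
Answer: 3682/2045 ≈ 1.8005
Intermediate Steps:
n(S) = -19 (n(S) = 1*(-19) = -19)
z = -1024 (z = 42 - 1066 = -1024)
-7364/((-3047 + z) + n(-39)) = -7364/((-3047 - 1024) - 19) = -7364/(-4071 - 19) = -7364/(-4090) = -7364*(-1/4090) = 3682/2045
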